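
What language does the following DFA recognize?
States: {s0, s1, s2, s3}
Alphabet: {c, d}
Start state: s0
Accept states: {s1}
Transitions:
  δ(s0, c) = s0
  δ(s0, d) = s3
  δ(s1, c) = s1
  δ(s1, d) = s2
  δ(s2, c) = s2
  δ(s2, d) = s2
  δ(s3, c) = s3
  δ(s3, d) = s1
Testing a few strings:
  'cdd' → accept
  'cc' → reject
  'dddd' → reject
  'ddc' → accept
State roles: s0=zero d's; s1=two d's; s2=≥ three d's (dead); s3=one d
All strings over {c,d} containing exactly two d's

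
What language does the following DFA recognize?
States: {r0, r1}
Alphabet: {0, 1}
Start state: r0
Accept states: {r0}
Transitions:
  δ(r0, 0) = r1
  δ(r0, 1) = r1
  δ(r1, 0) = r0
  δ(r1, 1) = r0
Testing a few strings:
  '100' → reject
  '01' → accept
  '0' → reject
  '10' → accept
State roles: r0=even length so far; r1=odd length so far
All binary strings of even length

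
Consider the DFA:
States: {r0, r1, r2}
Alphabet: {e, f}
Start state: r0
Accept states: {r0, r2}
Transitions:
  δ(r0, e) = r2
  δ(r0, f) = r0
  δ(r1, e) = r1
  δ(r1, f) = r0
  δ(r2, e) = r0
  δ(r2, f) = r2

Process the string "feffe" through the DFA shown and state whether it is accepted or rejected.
Processing string "feffe":
  r0 --f--> r0
  r0 --e--> r2
  r2 --f--> r2
  r2 --f--> r2
  r2 --e--> r0
Final state: r0
Accept states: {r0, r2}
Yes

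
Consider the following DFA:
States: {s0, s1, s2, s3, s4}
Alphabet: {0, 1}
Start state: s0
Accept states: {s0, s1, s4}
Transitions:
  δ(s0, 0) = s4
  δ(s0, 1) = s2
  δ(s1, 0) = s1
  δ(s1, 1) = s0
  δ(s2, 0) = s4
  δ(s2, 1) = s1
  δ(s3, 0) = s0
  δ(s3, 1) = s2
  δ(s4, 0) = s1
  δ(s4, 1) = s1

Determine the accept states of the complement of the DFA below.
Complement accept states = All states \ Original accept states
= {s0, s1, s2, s3, s4} \ {s0, s1, s4}
{s2, s3}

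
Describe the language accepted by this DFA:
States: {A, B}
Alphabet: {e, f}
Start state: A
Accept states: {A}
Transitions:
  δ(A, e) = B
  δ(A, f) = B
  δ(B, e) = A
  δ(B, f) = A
Testing a few strings:
  'fff' → reject
  'ef' → accept
  'ff' → accept
  'e' → reject
State roles: A=even length so far; B=odd length so far
All strings over {e,f} of even length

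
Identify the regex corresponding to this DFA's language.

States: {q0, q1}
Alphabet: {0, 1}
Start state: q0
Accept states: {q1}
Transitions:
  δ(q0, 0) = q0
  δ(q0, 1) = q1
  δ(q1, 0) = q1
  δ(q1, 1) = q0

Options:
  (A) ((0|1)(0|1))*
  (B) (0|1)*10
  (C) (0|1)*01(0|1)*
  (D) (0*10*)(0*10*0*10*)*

Check each option against the DFA on short strings; one disagreement eliminates an option:
  (A) ((0|1)(0|1))*: on ε the DFA stays in q0 and rejects (q0 ∉ Accept), but the regex matches it → eliminate
  (B) (0|1)*10: on '1' the DFA goes q0 → q1 and accepts (q1 ∈ Accept), but the regex does not match it → eliminate
  (C) (0|1)*01(0|1)*: on '1' the DFA goes q0 → q1 and accepts (q1 ∈ Accept), but the regex does not match it → eliminate
  (D) (0*10*)(0*10*0*10*)*: agrees with the DFA on every string of length ≤ 6
Only (D) is consistent with the DFA.
(D) (0*10*)(0*10*0*10*)*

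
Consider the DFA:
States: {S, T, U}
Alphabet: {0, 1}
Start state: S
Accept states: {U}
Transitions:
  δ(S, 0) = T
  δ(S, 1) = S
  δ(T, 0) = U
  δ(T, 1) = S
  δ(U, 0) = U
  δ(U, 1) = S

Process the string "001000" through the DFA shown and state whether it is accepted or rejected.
Processing string "001000":
  S --0--> T
  T --0--> U
  U --1--> S
  S --0--> T
  T --0--> U
  U --0--> U
Final state: U
Accept states: {U}
Yes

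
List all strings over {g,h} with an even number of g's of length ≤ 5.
ε, h, gg, hh, ggh, ghg, hgg, hhh, gggg, gghh, ghgh, ghhg, hggh, hghg, hhgg, hhhh, ggggh, ggghg, gghgg, gghhh, ghggg, ghghh, ghhgh, ghhhg, hgggg, hgghh, hghgh, hghhg, hhggh, hhghg, hhhgg, hhhhh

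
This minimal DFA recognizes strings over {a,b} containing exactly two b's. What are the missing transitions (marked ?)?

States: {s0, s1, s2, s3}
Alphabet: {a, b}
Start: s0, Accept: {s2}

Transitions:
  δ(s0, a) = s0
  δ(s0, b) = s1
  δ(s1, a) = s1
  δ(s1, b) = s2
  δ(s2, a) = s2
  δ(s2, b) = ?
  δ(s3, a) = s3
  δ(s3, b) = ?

From the language and accept set, identify what each state tracks — s0: zero b's; s1: one b; s2: two b's; s3: ≥ three b's (dead).
Each missing δ(q, a) is the state matching the new tracked value after reading a.
δ(s2, b) = s3; δ(s3, b) = s3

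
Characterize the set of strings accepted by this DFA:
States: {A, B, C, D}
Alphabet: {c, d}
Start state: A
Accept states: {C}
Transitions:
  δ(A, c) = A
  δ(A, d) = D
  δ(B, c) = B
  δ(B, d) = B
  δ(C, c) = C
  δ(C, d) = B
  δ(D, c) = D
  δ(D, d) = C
Testing a few strings:
  'cdcd' → accept
  'dddc' → reject
  'ddc' → accept
  'ddd' → reject
State roles: A=zero d's; B=≥ three d's (dead); C=two d's; D=one d
All strings over {c,d} containing exactly two d's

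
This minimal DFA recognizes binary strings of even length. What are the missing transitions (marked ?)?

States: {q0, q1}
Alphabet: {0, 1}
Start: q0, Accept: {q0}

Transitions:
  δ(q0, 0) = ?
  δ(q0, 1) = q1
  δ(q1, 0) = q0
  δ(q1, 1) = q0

From the language and accept set, identify what each state tracks — q0: even length so far; q1: odd length so far.
Each missing δ(q, a) is the state matching the new tracked value after reading a.
δ(q0, 0) = q1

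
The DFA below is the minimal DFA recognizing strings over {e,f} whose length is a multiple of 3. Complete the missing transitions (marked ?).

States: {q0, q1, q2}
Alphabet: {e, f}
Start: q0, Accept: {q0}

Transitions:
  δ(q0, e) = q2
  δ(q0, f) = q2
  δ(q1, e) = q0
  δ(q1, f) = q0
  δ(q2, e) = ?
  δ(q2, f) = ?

From the language and accept set, identify what each state tracks — q0: length ≡ 0 (mod 3); q1: length ≡ 2 (mod 3); q2: length ≡ 1 (mod 3).
Each missing δ(q, a) is the state matching the new tracked value after reading a.
δ(q2, e) = q1; δ(q2, f) = q1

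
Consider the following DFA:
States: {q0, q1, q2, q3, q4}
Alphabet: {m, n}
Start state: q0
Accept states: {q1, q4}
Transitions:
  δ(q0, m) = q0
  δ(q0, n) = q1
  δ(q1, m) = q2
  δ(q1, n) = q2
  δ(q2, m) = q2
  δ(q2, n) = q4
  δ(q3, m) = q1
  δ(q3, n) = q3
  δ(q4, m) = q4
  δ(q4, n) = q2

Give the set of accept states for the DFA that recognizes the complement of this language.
Complement accept states = All states \ Original accept states
= {q0, q1, q2, q3, q4} \ {q1, q4}
{q0, q2, q3}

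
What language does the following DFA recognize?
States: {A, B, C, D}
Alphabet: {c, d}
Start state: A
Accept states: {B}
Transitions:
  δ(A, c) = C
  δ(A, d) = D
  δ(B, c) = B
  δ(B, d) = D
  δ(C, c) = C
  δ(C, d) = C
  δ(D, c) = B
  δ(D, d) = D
Testing a few strings:
  'ccc' → reject
  'dccc' → accept
  'ccd' → reject
  'ccdc' → reject
State roles: A=no input read; B=started with d, last symbol c; C=started with c (dead); D=started with d, last symbol d
All strings over {c,d} that start with d and end with c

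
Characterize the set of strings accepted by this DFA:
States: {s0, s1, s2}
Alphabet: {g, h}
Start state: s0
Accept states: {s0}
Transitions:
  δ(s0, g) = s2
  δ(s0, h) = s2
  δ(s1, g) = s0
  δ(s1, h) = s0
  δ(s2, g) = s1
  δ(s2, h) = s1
Testing a few strings:
  'ghhh' → reject
  'hhgh' → reject
  'g' → reject
  'gg' → reject
State roles: s0=length ≡ 0 (mod 3); s1=length ≡ 2 (mod 3); s2=length ≡ 1 (mod 3)
All strings over {g,h} whose length is a multiple of 3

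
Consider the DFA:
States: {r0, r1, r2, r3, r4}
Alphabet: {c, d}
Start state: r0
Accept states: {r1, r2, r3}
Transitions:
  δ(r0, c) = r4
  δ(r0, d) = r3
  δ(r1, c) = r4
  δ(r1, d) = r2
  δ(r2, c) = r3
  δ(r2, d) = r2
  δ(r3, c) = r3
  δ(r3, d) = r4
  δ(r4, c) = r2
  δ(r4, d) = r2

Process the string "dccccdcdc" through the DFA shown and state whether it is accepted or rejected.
Processing string "dccccdcdc":
  r0 --d--> r3
  r3 --c--> r3
  r3 --c--> r3
  r3 --c--> r3
  r3 --c--> r3
  r3 --d--> r4
  r4 --c--> r2
  r2 --d--> r2
  r2 --c--> r3
Final state: r3
Accept states: {r1, r2, r3}
Yes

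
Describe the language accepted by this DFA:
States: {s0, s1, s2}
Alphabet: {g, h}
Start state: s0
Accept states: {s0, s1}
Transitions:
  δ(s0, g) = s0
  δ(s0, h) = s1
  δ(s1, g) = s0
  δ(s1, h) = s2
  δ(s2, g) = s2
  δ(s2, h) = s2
Testing a few strings:
  'hg' → accept
  'hhgh' → reject
  'ggg' → accept
  'g' → accept
State roles: s0=last symbol not h (ok); s1=last symbol h (ok); s2=saw hh (dead)
All strings over {g,h} with no two consecutive h's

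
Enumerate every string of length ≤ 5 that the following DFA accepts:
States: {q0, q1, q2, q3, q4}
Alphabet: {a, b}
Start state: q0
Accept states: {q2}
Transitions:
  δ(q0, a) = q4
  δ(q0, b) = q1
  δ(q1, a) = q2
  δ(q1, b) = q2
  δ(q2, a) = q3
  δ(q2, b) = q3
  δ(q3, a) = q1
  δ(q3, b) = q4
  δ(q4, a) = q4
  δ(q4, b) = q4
ba, bb, baaaa, baaab, babaa, babab, bbaaa, bbaab, bbbaa, bbbab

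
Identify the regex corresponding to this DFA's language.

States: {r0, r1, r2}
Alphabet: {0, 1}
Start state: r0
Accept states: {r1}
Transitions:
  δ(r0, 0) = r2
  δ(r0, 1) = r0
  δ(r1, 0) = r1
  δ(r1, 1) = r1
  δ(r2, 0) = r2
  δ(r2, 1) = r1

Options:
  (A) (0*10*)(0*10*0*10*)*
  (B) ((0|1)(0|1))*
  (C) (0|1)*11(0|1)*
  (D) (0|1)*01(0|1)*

Check each option against the DFA on short strings; one disagreement eliminates an option:
  (A) (0*10*)(0*10*0*10*)*: on '1' the DFA goes r0 → r0 and rejects (r0 ∉ Accept), but the regex matches it → eliminate
  (B) ((0|1)(0|1))*: on ε the DFA stays in r0 and rejects (r0 ∉ Accept), but the regex matches it → eliminate
  (C) (0|1)*11(0|1)*: on '01' the DFA goes r0 → r2 → r1 and accepts (r1 ∈ Accept), but the regex does not match it → eliminate
  (D) (0|1)*01(0|1)*: agrees with the DFA on every string of length ≤ 6
Only (D) is consistent with the DFA.
(D) (0|1)*01(0|1)*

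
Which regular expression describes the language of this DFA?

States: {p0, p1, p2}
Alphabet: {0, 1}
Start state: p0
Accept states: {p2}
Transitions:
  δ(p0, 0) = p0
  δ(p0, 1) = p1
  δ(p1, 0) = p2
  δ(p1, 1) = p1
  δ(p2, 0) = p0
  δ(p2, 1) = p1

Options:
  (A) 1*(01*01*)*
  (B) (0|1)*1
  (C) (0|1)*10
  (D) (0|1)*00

Check each option against the DFA on short strings; one disagreement eliminates an option:
  (A) 1*(01*01*)*: on ε the DFA stays in p0 and rejects (p0 ∉ Accept), but the regex matches it → eliminate
  (B) (0|1)*1: on '1' the DFA goes p0 → p1 and rejects (p1 ∉ Accept), but the regex matches it → eliminate
  (C) (0|1)*10: agrees with the DFA on every string of length ≤ 6
  (D) (0|1)*00: on '00' the DFA goes p0 → p0 → p0 and rejects (p0 ∉ Accept), but the regex matches it → eliminate
Only (C) is consistent with the DFA.
(C) (0|1)*10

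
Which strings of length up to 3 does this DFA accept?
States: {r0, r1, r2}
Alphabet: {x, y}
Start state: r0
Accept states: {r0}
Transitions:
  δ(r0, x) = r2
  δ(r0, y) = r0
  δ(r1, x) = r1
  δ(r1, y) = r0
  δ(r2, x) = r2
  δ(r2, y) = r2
ε, y, yy, yyy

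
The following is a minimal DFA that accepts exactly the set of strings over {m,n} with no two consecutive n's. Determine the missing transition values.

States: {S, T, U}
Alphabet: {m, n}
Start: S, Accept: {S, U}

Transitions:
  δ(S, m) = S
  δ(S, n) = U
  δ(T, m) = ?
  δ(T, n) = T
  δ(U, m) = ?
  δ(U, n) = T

From the language and accept set, identify what each state tracks — S: last symbol not n (ok); T: saw nn (dead); U: last symbol n (ok).
Each missing δ(q, a) is the state matching the new tracked value after reading a.
δ(T, m) = T; δ(U, m) = S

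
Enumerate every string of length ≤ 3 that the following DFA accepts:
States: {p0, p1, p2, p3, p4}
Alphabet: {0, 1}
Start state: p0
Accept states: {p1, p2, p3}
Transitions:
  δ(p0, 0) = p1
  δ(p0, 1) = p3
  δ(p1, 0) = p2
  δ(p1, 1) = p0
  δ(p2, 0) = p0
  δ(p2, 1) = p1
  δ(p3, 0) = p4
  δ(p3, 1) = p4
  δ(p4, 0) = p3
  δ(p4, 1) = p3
0, 1, 00, 001, 010, 011, 100, 101, 110, 111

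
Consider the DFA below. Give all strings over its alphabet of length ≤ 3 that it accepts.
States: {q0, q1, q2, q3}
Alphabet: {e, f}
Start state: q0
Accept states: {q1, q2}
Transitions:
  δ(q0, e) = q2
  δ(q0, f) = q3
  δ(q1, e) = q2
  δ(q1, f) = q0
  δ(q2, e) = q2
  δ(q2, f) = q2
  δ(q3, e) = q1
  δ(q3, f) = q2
e, ee, ef, fe, ff, eee, eef, efe, eff, fee, ffe, fff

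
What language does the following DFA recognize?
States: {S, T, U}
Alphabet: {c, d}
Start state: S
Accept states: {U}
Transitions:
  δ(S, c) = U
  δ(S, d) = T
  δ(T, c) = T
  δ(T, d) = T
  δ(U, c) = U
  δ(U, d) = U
Testing a few strings:
  'cc' → accept
  'ccd' → accept
  'c' → accept
  'd' → reject
State roles: S=no input read; T=started with d (dead); U=started with c
All strings over {c,d} starting with c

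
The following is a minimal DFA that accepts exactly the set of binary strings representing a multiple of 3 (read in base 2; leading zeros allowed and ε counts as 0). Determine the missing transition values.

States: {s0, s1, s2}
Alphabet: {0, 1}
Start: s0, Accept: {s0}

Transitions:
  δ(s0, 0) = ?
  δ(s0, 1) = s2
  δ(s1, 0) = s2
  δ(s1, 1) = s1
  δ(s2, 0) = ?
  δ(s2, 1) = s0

From the language and accept set, identify what each state tracks — s0: value ≡ 0 (mod 3); s1: value ≡ 2 (mod 3); s2: value ≡ 1 (mod 3).
Each missing δ(q, a) is the state matching the new tracked value after reading a.
δ(s0, 0) = s0; δ(s2, 0) = s1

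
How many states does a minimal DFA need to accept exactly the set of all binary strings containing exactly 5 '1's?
By Myhill–Nerode, count the distinguishable equivalence classes: 7 classes — having seen 0, 1, …, 5, or >5 copies of '1'; the count-5 class is the only accepting one and >5 is dead.
7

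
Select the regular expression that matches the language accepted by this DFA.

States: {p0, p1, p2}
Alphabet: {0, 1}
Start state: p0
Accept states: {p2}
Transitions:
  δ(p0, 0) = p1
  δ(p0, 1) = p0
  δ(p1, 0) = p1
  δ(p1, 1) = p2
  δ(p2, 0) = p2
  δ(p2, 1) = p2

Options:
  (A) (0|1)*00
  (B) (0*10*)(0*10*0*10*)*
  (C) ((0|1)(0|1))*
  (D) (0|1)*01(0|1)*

Check each option against the DFA on short strings; one disagreement eliminates an option:
  (A) (0|1)*00: on '00' the DFA goes p0 → p1 → p1 and rejects (p1 ∉ Accept), but the regex matches it → eliminate
  (B) (0*10*)(0*10*0*10*)*: on '1' the DFA goes p0 → p0 and rejects (p0 ∉ Accept), but the regex matches it → eliminate
  (C) ((0|1)(0|1))*: on ε the DFA stays in p0 and rejects (p0 ∉ Accept), but the regex matches it → eliminate
  (D) (0|1)*01(0|1)*: agrees with the DFA on every string of length ≤ 6
Only (D) is consistent with the DFA.
(D) (0|1)*01(0|1)*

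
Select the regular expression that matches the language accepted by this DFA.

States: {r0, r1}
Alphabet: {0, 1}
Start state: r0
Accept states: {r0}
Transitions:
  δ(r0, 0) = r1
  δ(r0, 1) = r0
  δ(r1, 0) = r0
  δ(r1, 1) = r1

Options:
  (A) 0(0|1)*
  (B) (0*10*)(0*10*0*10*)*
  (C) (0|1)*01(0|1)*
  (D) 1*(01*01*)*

Check each option against the DFA on short strings; one disagreement eliminates an option:
  (A) 0(0|1)*: on ε the DFA stays in r0 and accepts (r0 ∈ Accept), but the regex does not match it → eliminate
  (B) (0*10*)(0*10*0*10*)*: on ε the DFA stays in r0 and accepts (r0 ∈ Accept), but the regex does not match it → eliminate
  (C) (0|1)*01(0|1)*: on ε the DFA stays in r0 and accepts (r0 ∈ Accept), but the regex does not match it → eliminate
  (D) 1*(01*01*)*: agrees with the DFA on every string of length ≤ 6
Only (D) is consistent with the DFA.
(D) 1*(01*01*)*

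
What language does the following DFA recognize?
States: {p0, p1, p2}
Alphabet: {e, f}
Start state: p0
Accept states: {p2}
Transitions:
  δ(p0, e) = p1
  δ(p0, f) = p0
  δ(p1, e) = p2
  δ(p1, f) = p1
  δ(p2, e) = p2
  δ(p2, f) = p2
Testing a few strings:
  'efe' → accept
  'fff' → reject
  'f' → reject
  'eeef' → accept
State roles: p0=zero e's seen; p1=one e seen; p2=≥ two e's seen
All strings over {e,f} containing at least two e's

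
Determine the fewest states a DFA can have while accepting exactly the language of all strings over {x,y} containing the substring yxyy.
By Myhill–Nerode, count the distinguishable equivalence classes: 5 classes — one per longest suffix of the input that is a prefix of 'yxyy' (lengths 0 through 3), plus an absorbing 'already seen yxyy' class.
5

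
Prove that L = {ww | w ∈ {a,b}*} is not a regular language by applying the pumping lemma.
Assume L is regular with pumping length p. Idea: pumping the leading a-block breaks the equality of the two halves.
Choose s = a^p b a^p b ∈ L (with w = a^p b). |s| = 2p+2 ≥ p. By the pumping lemma, s = xyz with |xy| ≤ p, |y| > 0, so y = a^k with k ≥ 1, in the first a-block. Then xy²z = a^(p+k) b a^p b, of length 2p+2+k. If k is odd this length is odd, so it cannot be of the form ww. If k is even, each half has length p+1+k/2 ≤ p+k, so the first half lies entirely inside the leading a-block and contains no b, while the second half ends in b; the halves differ. Either way xy²z ∉ L.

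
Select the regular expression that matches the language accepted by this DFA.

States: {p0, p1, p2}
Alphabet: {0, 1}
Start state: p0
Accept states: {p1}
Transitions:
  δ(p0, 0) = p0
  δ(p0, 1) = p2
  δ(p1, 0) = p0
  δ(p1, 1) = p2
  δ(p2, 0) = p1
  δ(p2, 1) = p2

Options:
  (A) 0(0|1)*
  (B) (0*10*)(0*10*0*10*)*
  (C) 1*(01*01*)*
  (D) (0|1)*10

Check each option against the DFA on short strings; one disagreement eliminates an option:
  (A) 0(0|1)*: on '0' the DFA goes p0 → p0 and rejects (p0 ∉ Accept), but the regex matches it → eliminate
  (B) (0*10*)(0*10*0*10*)*: on '1' the DFA goes p0 → p2 and rejects (p2 ∉ Accept), but the regex matches it → eliminate
  (C) 1*(01*01*)*: on ε the DFA stays in p0 and rejects (p0 ∉ Accept), but the regex matches it → eliminate
  (D) (0|1)*10: agrees with the DFA on every string of length ≤ 6
Only (D) is consistent with the DFA.
(D) (0|1)*10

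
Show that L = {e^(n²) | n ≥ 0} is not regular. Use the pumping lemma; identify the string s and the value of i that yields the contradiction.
Assume L is regular with pumping length p. Idea: pumping adds a fixed amount, but gaps between consecutive squares grow.
Choose s = e^(p²) (length p² ≥ p). By the pumping lemma, s = xyz with |xy| ≤ p, |y| > 0, so |y| = k with 1 ≤ k ≤ p. Then |xy²z| = p²+k. Since p² < p²+k ≤ p²+p < (p+1)², the length p²+k lies strictly between consecutive squares, so it is not a perfect square and xy²z ∉ L.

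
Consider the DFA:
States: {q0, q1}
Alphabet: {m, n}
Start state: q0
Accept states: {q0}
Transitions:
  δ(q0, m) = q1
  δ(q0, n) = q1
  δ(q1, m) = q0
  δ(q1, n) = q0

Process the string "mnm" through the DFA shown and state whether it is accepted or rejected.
Processing string "mnm":
  q0 --m--> q1
  q1 --n--> q0
  q0 --m--> q1
Final state: q1
Accept states: {q0}
No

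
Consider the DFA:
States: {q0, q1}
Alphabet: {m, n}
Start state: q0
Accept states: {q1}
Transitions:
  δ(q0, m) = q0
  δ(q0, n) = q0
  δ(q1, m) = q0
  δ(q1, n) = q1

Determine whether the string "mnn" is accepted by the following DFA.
Processing string "mnn":
  q0 --m--> q0
  q0 --n--> q0
  q0 --n--> q0
Final state: q0
Accept states: {q1}
No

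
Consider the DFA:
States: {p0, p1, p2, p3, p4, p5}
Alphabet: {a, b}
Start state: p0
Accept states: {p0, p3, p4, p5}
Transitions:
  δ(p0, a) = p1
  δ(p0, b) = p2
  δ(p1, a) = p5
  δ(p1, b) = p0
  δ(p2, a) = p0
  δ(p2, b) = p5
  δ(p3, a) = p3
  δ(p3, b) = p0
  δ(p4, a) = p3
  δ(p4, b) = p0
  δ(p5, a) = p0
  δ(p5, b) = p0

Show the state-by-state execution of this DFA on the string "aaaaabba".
read 'a': p0 → p1
  read 'a': p1 → p5
  read 'a': p5 → p0
  read 'a': p0 → p1
  read 'a': p1 → p5
  read 'b': p5 → p0
  read 'b': p0 → p2
  read 'a': p2 → p0
p0 -> p1 -> p5 -> p0 -> p1 -> p5 -> p0 -> p2 -> p0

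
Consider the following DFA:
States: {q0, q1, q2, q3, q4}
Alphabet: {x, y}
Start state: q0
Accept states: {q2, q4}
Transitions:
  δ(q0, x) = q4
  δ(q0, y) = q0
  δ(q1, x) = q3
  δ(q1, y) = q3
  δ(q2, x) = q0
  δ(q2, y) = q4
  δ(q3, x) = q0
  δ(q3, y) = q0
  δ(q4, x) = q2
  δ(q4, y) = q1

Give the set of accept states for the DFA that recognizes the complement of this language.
Complement accept states = All states \ Original accept states
= {q0, q1, q2, q3, q4} \ {q2, q4}
{q0, q1, q3}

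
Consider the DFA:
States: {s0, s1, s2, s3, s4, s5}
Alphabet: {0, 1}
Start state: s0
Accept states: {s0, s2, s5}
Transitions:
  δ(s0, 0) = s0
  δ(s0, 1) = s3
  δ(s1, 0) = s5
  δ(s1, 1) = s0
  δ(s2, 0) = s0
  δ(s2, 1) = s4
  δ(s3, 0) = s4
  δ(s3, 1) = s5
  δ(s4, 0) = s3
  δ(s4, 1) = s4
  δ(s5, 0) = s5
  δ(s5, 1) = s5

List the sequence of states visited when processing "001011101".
read '0': s0 → s0
  read '0': s0 → s0
  read '1': s0 → s3
  read '0': s3 → s4
  read '1': s4 → s4
  read '1': s4 → s4
  read '1': s4 → s4
  read '0': s4 → s3
  read '1': s3 → s5
s0 -> s0 -> s0 -> s3 -> s4 -> s4 -> s4 -> s4 -> s3 -> s5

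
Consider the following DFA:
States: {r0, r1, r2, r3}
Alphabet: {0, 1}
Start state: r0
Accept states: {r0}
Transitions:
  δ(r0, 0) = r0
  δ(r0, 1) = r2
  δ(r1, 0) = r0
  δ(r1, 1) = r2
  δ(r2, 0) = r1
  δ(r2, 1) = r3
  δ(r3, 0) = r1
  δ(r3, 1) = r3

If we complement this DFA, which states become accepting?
Complement accept states = All states \ Original accept states
= {r0, r1, r2, r3} \ {r0}
{r1, r2, r3}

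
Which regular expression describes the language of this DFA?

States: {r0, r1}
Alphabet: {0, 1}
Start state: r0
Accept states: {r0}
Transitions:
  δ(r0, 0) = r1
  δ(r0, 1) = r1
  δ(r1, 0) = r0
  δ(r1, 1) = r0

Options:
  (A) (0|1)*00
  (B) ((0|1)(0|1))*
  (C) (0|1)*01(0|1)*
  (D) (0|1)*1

Check each option against the DFA on short strings; one disagreement eliminates an option:
  (A) (0|1)*00: on ε the DFA stays in r0 and accepts (r0 ∈ Accept), but the regex does not match it → eliminate
  (B) ((0|1)(0|1))*: agrees with the DFA on every string of length ≤ 6
  (C) (0|1)*01(0|1)*: on ε the DFA stays in r0 and accepts (r0 ∈ Accept), but the regex does not match it → eliminate
  (D) (0|1)*1: on ε the DFA stays in r0 and accepts (r0 ∈ Accept), but the regex does not match it → eliminate
Only (B) is consistent with the DFA.
(B) ((0|1)(0|1))*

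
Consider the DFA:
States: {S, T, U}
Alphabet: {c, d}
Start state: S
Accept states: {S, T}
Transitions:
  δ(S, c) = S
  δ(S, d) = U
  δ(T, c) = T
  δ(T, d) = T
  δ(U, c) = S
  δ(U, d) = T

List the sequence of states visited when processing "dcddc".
read 'd': S → U
  read 'c': U → S
  read 'd': S → U
  read 'd': U → T
  read 'c': T → T
S -> U -> S -> U -> T -> T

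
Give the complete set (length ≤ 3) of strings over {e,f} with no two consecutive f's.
ε, e, f, ee, ef, fe, eee, eef, efe, fee, fef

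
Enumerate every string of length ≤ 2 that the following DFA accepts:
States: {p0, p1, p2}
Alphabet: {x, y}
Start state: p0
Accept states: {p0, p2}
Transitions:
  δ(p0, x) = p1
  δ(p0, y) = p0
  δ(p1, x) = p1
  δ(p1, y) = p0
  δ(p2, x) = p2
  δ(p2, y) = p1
ε, y, xy, yy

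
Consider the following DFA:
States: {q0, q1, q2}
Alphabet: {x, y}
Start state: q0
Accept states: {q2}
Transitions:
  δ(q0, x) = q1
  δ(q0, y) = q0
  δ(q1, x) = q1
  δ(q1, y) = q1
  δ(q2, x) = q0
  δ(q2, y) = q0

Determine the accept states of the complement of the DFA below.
Complement accept states = All states \ Original accept states
= {q0, q1, q2} \ {q2}
{q0, q1}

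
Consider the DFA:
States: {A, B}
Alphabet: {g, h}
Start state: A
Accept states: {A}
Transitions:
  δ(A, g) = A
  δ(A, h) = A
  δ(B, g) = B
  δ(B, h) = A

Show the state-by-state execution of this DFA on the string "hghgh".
read 'h': A → A
  read 'g': A → A
  read 'h': A → A
  read 'g': A → A
  read 'h': A → A
A -> A -> A -> A -> A -> A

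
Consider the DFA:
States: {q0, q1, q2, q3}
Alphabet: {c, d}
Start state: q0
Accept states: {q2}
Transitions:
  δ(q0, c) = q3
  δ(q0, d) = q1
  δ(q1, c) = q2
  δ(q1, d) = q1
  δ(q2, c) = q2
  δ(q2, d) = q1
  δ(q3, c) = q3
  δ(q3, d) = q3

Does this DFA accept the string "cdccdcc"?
Processing string "cdccdcc":
  q0 --c--> q3
  q3 --d--> q3
  q3 --c--> q3
  q3 --c--> q3
  q3 --d--> q3
  q3 --c--> q3
  q3 --c--> q3
Final state: q3
Accept states: {q2}
No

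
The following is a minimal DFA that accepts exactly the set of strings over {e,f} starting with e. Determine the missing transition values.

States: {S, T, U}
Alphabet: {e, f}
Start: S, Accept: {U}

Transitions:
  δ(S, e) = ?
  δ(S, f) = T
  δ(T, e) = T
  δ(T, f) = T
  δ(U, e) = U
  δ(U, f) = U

From the language and accept set, identify what each state tracks — S: no input read; T: started with f (dead); U: started with e.
Each missing δ(q, a) is the state matching the new tracked value after reading a.
δ(S, e) = U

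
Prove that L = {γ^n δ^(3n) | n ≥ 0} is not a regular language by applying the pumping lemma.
Assume L is regular with pumping length p. Idea: pumping the γ-block breaks the 1:3 ratio.
Choose s = γ^p δ^(3p) (length 4p ≥ p). By the pumping lemma, s = xyz with |xy| ≤ p, |y| > 0, so y = γ^k with k ≥ 1. Then xy²z = γ^(p+k) δ^(3p). For this to be in L we would need 3p = 3(p+k), i.e. 3k = 0, contradicting k ≥ 1. So xy²z ∉ L.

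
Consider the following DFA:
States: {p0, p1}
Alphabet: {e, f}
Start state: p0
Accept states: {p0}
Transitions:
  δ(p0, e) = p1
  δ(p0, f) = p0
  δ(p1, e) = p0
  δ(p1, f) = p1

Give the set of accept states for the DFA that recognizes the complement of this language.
Complement accept states = All states \ Original accept states
= {p0, p1} \ {p0}
{p1}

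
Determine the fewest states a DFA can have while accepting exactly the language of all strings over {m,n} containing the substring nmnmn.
By Myhill–Nerode, count the distinguishable equivalence classes: 6 classes — one per longest suffix of the input that is a prefix of 'nmnmn' (lengths 0 through 4), plus an absorbing 'already seen nmnmn' class.
6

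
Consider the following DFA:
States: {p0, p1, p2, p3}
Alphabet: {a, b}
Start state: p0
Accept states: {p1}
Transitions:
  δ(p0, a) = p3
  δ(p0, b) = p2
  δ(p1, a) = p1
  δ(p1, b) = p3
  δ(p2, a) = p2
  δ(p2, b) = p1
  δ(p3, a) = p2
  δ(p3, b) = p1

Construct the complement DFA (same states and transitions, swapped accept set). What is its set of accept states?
Complement accept states = All states \ Original accept states
= {p0, p1, p2, p3} \ {p1}
{p0, p2, p3}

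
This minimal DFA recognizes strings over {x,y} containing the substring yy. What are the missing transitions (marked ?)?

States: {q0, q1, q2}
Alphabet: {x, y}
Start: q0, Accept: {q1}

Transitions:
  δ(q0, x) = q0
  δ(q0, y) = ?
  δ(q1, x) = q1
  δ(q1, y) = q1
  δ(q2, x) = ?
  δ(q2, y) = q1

From the language and accept set, identify what each state tracks — q0: no progress toward yy; q1: substring yy seen; q2: one trailing y.
Each missing δ(q, a) is the state matching the new tracked value after reading a.
δ(q0, y) = q2; δ(q2, x) = q0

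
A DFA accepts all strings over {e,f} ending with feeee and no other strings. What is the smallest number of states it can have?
By Myhill–Nerode, count the distinguishable equivalence classes: 6 classes — one per longest suffix of the input that is a prefix of 'feeee' (lengths 0 through 5); only the length-5 class is accepting.
6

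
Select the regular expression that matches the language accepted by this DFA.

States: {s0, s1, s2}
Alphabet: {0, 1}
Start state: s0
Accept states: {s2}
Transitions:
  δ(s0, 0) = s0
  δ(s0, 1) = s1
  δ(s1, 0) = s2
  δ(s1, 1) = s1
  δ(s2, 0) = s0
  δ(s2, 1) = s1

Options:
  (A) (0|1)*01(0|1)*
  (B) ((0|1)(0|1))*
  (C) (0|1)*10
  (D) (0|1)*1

Check each option against the DFA on short strings; one disagreement eliminates an option:
  (A) (0|1)*01(0|1)*: on '01' the DFA goes s0 → s0 → s1 and rejects (s1 ∉ Accept), but the regex matches it → eliminate
  (B) ((0|1)(0|1))*: on ε the DFA stays in s0 and rejects (s0 ∉ Accept), but the regex matches it → eliminate
  (C) (0|1)*10: agrees with the DFA on every string of length ≤ 6
  (D) (0|1)*1: on '1' the DFA goes s0 → s1 and rejects (s1 ∉ Accept), but the regex matches it → eliminate
Only (C) is consistent with the DFA.
(C) (0|1)*10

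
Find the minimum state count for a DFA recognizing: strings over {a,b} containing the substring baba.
By Myhill–Nerode, count the distinguishable equivalence classes: 5 classes — one per longest suffix of the input that is a prefix of 'baba' (lengths 0 through 3), plus an absorbing 'already seen baba' class.
5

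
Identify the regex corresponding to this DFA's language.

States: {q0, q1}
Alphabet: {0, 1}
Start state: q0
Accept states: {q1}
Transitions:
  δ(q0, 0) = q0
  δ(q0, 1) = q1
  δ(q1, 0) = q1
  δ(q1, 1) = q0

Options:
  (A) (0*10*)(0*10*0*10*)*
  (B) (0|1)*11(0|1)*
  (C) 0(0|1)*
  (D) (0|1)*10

Check each option against the DFA on short strings; one disagreement eliminates an option:
  (A) (0*10*)(0*10*0*10*)*: agrees with the DFA on every string of length ≤ 6
  (B) (0|1)*11(0|1)*: on '1' the DFA goes q0 → q1 and accepts (q1 ∈ Accept), but the regex does not match it → eliminate
  (C) 0(0|1)*: on '0' the DFA goes q0 → q0 and rejects (q0 ∉ Accept), but the regex matches it → eliminate
  (D) (0|1)*10: on '1' the DFA goes q0 → q1 and accepts (q1 ∈ Accept), but the regex does not match it → eliminate
Only (A) is consistent with the DFA.
(A) (0*10*)(0*10*0*10*)*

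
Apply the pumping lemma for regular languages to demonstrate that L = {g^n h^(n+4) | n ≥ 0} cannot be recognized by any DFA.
Assume L is regular with pumping length p. Idea: pumping the g-block breaks the fixed offset of 4.
Choose s = g^p h^(p+4) ∈ L. By the pumping lemma, s = xyz with |xy| ≤ p, |y| > 0, so y = g^k with k ≥ 1. Then xy²z = g^(p+k) h^(p+4). For this to be in L we would need p+4 = (p+k)+4, i.e. k = 0, contradicting k ≥ 1. So xy²z ∉ L.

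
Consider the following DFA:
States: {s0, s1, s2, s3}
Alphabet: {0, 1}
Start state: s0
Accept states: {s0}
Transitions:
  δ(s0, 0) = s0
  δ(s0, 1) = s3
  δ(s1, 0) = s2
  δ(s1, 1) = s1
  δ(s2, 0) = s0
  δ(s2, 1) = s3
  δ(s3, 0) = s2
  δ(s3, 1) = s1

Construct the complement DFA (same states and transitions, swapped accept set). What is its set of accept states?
Complement accept states = All states \ Original accept states
= {s0, s1, s2, s3} \ {s0}
{s1, s2, s3}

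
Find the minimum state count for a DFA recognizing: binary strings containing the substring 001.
By Myhill–Nerode, count the distinguishable equivalence classes: 4 classes — one per longest suffix of the input that is a prefix of '001' (lengths 0 through 2), plus an absorbing 'already seen 001' class.
4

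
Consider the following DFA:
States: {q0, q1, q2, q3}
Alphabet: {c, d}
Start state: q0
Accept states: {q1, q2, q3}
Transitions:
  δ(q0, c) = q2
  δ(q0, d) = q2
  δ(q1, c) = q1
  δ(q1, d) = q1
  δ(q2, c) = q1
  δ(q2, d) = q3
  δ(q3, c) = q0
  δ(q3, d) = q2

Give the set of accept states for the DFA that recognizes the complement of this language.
Complement accept states = All states \ Original accept states
= {q0, q1, q2, q3} \ {q1, q2, q3}
{q0}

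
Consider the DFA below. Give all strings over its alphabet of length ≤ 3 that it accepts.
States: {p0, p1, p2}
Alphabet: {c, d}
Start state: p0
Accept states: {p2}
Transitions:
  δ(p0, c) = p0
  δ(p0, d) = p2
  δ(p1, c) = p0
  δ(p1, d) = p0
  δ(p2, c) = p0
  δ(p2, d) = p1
d, cd, ccd, dcd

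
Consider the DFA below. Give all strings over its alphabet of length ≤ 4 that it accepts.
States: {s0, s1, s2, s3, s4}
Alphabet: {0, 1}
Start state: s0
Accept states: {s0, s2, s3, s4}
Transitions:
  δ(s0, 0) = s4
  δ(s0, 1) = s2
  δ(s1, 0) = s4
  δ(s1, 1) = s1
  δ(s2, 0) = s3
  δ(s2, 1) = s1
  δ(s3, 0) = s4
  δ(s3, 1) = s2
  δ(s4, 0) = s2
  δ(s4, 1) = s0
ε, 0, 1, 00, 01, 10, 000, 010, 011, 100, 101, 110, 0000, 0001, 0010, 0100, 0101, 0110, 1000, 1001, 1010, 1100, 1101, 1110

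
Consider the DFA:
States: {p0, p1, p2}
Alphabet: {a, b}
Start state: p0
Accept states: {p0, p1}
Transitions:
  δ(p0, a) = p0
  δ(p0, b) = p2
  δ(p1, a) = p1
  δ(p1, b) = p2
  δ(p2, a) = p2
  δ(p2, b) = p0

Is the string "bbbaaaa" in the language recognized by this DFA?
Processing string "bbbaaaa":
  p0 --b--> p2
  p2 --b--> p0
  p0 --b--> p2
  p2 --a--> p2
  p2 --a--> p2
  p2 --a--> p2
  p2 --a--> p2
Final state: p2
Accept states: {p0, p1}
No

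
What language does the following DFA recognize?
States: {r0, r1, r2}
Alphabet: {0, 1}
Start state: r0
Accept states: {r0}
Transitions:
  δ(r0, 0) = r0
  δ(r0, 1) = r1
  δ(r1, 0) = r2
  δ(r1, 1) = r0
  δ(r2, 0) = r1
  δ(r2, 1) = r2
Testing a few strings:
  '010' → reject
  '0000' → accept
  '111' → reject
  '01' → reject
State roles: r0=value ≡ 0 (mod 3); r1=value ≡ 1 (mod 3); r2=value ≡ 2 (mod 3)
All binary strings representing a multiple of 3 (read in base 2; leading zeros allowed and ε counts as 0)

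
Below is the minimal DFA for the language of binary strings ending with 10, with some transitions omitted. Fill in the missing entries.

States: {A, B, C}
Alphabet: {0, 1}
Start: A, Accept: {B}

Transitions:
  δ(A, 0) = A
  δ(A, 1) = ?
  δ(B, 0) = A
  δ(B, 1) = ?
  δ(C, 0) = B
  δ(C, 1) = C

From the language and accept set, identify what each state tracks — A: no suffix match; B: suffix is 10; C: one trailing 1.
Each missing δ(q, a) is the state matching the new tracked value after reading a.
δ(A, 1) = C; δ(B, 1) = C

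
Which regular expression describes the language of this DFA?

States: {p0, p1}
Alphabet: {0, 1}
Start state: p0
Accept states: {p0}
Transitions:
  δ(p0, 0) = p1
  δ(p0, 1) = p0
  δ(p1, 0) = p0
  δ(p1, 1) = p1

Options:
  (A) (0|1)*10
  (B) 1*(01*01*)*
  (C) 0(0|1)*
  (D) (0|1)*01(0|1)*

Check each option against the DFA on short strings; one disagreement eliminates an option:
  (A) (0|1)*10: on ε the DFA stays in p0 and accepts (p0 ∈ Accept), but the regex does not match it → eliminate
  (B) 1*(01*01*)*: agrees with the DFA on every string of length ≤ 6
  (C) 0(0|1)*: on ε the DFA stays in p0 and accepts (p0 ∈ Accept), but the regex does not match it → eliminate
  (D) (0|1)*01(0|1)*: on ε the DFA stays in p0 and accepts (p0 ∈ Accept), but the regex does not match it → eliminate
Only (B) is consistent with the DFA.
(B) 1*(01*01*)*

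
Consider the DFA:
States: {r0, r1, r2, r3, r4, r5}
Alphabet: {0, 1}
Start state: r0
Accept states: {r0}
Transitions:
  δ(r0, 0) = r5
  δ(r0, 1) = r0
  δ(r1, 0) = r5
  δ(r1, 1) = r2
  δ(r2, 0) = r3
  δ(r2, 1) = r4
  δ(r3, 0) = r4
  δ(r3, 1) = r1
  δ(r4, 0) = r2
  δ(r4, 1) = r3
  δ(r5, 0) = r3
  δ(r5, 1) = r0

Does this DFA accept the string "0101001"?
Processing string "0101001":
  r0 --0--> r5
  r5 --1--> r0
  r0 --0--> r5
  r5 --1--> r0
  r0 --0--> r5
  r5 --0--> r3
  r3 --1--> r1
Final state: r1
Accept states: {r0}
No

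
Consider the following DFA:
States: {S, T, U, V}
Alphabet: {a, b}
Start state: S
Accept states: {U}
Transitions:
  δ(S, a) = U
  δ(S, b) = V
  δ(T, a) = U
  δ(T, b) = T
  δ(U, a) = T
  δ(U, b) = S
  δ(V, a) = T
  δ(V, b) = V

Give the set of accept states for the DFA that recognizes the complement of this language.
Complement accept states = All states \ Original accept states
= {S, T, U, V} \ {U}
{S, T, V}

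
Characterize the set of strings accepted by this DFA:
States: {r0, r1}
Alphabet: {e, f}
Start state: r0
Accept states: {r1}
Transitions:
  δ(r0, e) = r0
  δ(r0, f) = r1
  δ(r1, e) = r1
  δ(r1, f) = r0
Testing a few strings:
  'fe' → accept
  'ef' → accept
  'ff' → reject
  'f' → accept
State roles: r0=even number of f's so far; r1=odd number of f's so far
All strings over {e,f} with an odd number of f's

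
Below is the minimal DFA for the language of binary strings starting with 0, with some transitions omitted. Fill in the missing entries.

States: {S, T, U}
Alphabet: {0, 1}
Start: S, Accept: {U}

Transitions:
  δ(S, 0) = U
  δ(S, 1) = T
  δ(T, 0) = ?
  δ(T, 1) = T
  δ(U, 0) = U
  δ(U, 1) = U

From the language and accept set, identify what each state tracks — S: no input read; T: started with 1 (dead); U: started with 0.
Each missing δ(q, a) is the state matching the new tracked value after reading a.
δ(T, 0) = T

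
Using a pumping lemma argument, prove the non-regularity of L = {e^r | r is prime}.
Assume L is regular with pumping length p. Idea: pumping by a suitable count produces a composite length.
Let q be a prime with q ≥ p and choose s = e^q ∈ L. By the pumping lemma, s = xyz with |xy| ≤ p, |y| = k ≥ 1. Take i = q+1: |xy^(q+1)z| = q + q·k = q(1+k). Since q ≥ 2 and 1+k ≥ 2, q(1+k) is composite, so xy^(q+1)z ∉ L.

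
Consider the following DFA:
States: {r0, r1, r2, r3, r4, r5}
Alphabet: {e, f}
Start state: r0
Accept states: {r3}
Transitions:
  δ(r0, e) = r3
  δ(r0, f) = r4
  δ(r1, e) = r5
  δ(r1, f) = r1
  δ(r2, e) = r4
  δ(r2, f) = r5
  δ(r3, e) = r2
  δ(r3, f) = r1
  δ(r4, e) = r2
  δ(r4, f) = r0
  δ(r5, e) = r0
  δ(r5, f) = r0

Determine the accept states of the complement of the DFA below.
Complement accept states = All states \ Original accept states
= {r0, r1, r2, r3, r4, r5} \ {r3}
{r0, r1, r2, r4, r5}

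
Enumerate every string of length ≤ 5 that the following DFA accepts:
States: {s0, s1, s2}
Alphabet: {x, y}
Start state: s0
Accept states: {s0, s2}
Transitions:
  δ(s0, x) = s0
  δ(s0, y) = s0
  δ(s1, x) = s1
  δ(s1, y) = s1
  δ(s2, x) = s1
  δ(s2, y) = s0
ε, x, y, xx, xy, yx, yy, xxx, xxy, xyx, xyy, yxx, yxy, yyx, yyy, xxxx, xxxy, xxyx, xxyy, xyxx, xyxy, xyyx, xyyy, yxxx, yxxy, yxyx, yxyy, yyxx, yyxy, yyyx, yyyy, xxxxx, xxxxy, xxxyx, xxxyy, xxyxx, xxyxy, xxyyx, xxyyy, xyxxx, xyxxy, xyxyx, xyxyy, xyyxx, xyyxy, xyyyx, xyyyy, yxxxx, yxxxy, yxxyx, yxxyy, yxyxx, yxyxy, yxyyx, yxyyy, yyxxx, yyxxy, yyxyx, yyxyy, yyyxx, yyyxy, yyyyx, yyyyy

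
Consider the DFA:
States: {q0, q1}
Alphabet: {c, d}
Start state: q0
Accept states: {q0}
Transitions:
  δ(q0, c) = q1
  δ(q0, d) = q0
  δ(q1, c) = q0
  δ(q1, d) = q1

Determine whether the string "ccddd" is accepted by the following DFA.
Processing string "ccddd":
  q0 --c--> q1
  q1 --c--> q0
  q0 --d--> q0
  q0 --d--> q0
  q0 --d--> q0
Final state: q0
Accept states: {q0}
Yes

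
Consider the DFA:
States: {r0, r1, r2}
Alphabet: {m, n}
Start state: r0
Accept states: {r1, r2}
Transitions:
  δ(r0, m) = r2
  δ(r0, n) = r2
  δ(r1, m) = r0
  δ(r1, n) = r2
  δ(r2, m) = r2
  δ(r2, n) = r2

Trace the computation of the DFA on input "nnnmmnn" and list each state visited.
read 'n': r0 → r2
  read 'n': r2 → r2
  read 'n': r2 → r2
  read 'm': r2 → r2
  read 'm': r2 → r2
  read 'n': r2 → r2
  read 'n': r2 → r2
r0 -> r2 -> r2 -> r2 -> r2 -> r2 -> r2 -> r2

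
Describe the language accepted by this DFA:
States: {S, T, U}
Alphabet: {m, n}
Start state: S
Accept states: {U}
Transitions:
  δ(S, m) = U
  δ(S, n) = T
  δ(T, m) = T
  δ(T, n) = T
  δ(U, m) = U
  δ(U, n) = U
Testing a few strings:
  'n' → reject
  'm' → accept
  'nm' → reject
  'nn' → reject
State roles: S=no input read; T=started with n (dead); U=started with m
All strings over {m,n} starting with m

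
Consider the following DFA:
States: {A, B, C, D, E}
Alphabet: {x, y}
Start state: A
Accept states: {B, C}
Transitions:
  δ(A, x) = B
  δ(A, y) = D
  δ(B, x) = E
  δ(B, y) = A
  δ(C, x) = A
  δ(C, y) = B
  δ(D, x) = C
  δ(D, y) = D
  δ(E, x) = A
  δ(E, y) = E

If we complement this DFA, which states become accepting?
Complement accept states = All states \ Original accept states
= {A, B, C, D, E} \ {B, C}
{A, D, E}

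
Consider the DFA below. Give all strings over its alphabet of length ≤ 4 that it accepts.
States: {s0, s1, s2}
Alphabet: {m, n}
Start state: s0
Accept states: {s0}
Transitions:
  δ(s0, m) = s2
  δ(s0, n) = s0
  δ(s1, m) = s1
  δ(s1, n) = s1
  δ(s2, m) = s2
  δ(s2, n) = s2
ε, n, nn, nnn, nnnn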